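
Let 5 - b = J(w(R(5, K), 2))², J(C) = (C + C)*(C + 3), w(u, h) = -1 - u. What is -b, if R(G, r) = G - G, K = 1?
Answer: 11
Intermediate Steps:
R(G, r) = 0
J(C) = 2*C*(3 + C) (J(C) = (2*C)*(3 + C) = 2*C*(3 + C))
b = -11 (b = 5 - (2*(-1 - 1*0)*(3 + (-1 - 1*0)))² = 5 - (2*(-1 + 0)*(3 + (-1 + 0)))² = 5 - (2*(-1)*(3 - 1))² = 5 - (2*(-1)*2)² = 5 - 1*(-4)² = 5 - 1*16 = 5 - 16 = -11)
-b = -1*(-11) = 11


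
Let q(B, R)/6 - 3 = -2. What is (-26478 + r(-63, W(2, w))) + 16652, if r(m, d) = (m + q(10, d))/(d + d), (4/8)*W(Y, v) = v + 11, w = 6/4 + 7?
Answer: -255495/26 ≈ -9826.7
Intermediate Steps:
q(B, R) = 6 (q(B, R) = 18 + 6*(-2) = 18 - 12 = 6)
w = 17/2 (w = 6*(¼) + 7 = 3/2 + 7 = 17/2 ≈ 8.5000)
W(Y, v) = 22 + 2*v (W(Y, v) = 2*(v + 11) = 2*(11 + v) = 22 + 2*v)
r(m, d) = (6 + m)/(2*d) (r(m, d) = (m + 6)/(d + d) = (6 + m)/((2*d)) = (6 + m)*(1/(2*d)) = (6 + m)/(2*d))
(-26478 + r(-63, W(2, w))) + 16652 = (-26478 + (6 - 63)/(2*(22 + 2*(17/2)))) + 16652 = (-26478 + (½)*(-57)/(22 + 17)) + 16652 = (-26478 + (½)*(-57)/39) + 16652 = (-26478 + (½)*(1/39)*(-57)) + 16652 = (-26478 - 19/26) + 16652 = -688447/26 + 16652 = -255495/26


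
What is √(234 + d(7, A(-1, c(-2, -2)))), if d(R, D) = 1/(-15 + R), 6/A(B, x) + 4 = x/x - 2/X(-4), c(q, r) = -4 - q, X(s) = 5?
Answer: √3742/4 ≈ 15.293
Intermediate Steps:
A(B, x) = -30/17 (A(B, x) = 6/(-4 + (x/x - 2/5)) = 6/(-4 + (1 - 2*⅕)) = 6/(-4 + (1 - ⅖)) = 6/(-4 + ⅗) = 6/(-17/5) = 6*(-5/17) = -30/17)
√(234 + d(7, A(-1, c(-2, -2)))) = √(234 + 1/(-15 + 7)) = √(234 + 1/(-8)) = √(234 - ⅛) = √(1871/8) = √3742/4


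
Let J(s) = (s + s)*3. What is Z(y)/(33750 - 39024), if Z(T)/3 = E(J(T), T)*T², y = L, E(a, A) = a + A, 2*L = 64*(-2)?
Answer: 917504/879 ≈ 1043.8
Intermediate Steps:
J(s) = 6*s (J(s) = (2*s)*3 = 6*s)
L = -64 (L = (64*(-2))/2 = (½)*(-128) = -64)
E(a, A) = A + a
y = -64
Z(T) = 21*T³ (Z(T) = 3*((T + 6*T)*T²) = 3*((7*T)*T²) = 3*(7*T³) = 21*T³)
Z(y)/(33750 - 39024) = (21*(-64)³)/(33750 - 39024) = (21*(-262144))/(-5274) = -5505024*(-1/5274) = 917504/879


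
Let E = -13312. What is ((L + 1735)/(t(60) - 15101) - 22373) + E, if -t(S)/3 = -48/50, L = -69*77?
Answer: -13469320855/377453 ≈ -35685.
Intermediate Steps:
L = -5313
t(S) = 72/25 (t(S) = -(-144)/50 = -3*(-24/25) = 72/25)
((L + 1735)/(t(60) - 15101) - 22373) + E = ((-5313 + 1735)/(72/25 - 15101) - 22373) - 13312 = (-3578/(-377453/25) - 22373) - 13312 = (-3578*(-25/377453) - 22373) - 13312 = (89450/377453 - 22373) - 13312 = -8444666519/377453 - 13312 = -13469320855/377453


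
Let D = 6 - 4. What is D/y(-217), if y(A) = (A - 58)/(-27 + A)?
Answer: 488/275 ≈ 1.7745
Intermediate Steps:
y(A) = (-58 + A)/(-27 + A)
D = 2
D/y(-217) = 2/(((-58 - 217)/(-27 - 217))) = 2/((-275/(-244))) = 2/((-1/244*(-275))) = 2/(275/244) = 2*(244/275) = 488/275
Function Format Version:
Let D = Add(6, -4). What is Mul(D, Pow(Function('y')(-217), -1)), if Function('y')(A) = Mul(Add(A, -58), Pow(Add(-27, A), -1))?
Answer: Rational(488, 275) ≈ 1.7745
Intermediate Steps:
Function('y')(A) = Mul(Pow(Add(-27, A), -1), Add(-58, A)) (Function('y')(A) = Mul(Add(-58, A), Pow(Add(-27, A), -1)) = Mul(Pow(Add(-27, A), -1), Add(-58, A)))
D = 2
Mul(D, Pow(Function('y')(-217), -1)) = Mul(2, Pow(Mul(Pow(Add(-27, -217), -1), Add(-58, -217)), -1)) = Mul(2, Pow(Mul(Pow(-244, -1), -275), -1)) = Mul(2, Pow(Mul(Rational(-1, 244), -275), -1)) = Mul(2, Pow(Rational(275, 244), -1)) = Mul(2, Rational(244, 275)) = Rational(488, 275)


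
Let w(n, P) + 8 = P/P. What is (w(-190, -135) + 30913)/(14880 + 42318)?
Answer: 5151/9533 ≈ 0.54033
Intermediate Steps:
w(n, P) = -7 (w(n, P) = -8 + P/P = -8 + 1 = -7)
(w(-190, -135) + 30913)/(14880 + 42318) = (-7 + 30913)/(14880 + 42318) = 30906/57198 = 30906*(1/57198) = 5151/9533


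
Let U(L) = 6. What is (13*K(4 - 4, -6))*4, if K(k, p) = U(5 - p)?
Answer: 312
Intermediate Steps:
K(k, p) = 6
(13*K(4 - 4, -6))*4 = (13*6)*4 = 78*4 = 312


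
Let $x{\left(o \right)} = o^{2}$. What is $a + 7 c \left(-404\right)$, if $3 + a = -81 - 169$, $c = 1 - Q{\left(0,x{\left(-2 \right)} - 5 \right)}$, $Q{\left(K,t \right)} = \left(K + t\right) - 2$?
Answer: $-11565$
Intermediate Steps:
$Q{\left(K,t \right)} = -2 + K + t$
$c = 4$ ($c = 1 - \left(-2 + 0 + \left(\left(-2\right)^{2} - 5\right)\right) = 1 - \left(-2 + 0 + \left(4 - 5\right)\right) = 1 - \left(-2 + 0 - 1\right) = 1 - -3 = 1 + 3 = 4$)
$a = -253$ ($a = -3 - 250 = -253$)
$a + 7 c \left(-404\right) = -253 + 7 \cdot 4 \left(-404\right) = -253 + 28 \left(-404\right) = -253 - 11312 = -11565$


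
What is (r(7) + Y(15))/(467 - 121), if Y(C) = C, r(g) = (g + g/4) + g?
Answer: 123/1384 ≈ 0.088873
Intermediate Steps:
r(g) = 9*g/4 (r(g) = (g + g*(1/4)) + g = (g + g/4) + g = 5*g/4 + g = 9*g/4)
(r(7) + Y(15))/(467 - 121) = ((9/4)*7 + 15)/(467 - 121) = (63/4 + 15)/346 = (123/4)*(1/346) = 123/1384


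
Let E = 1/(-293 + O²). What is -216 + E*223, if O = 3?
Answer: -61567/284 ≈ -216.79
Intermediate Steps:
E = -1/284 (E = 1/(-293 + 3²) = 1/(-293 + 9) = 1/(-284) = -1/284 ≈ -0.0035211)
-216 + E*223 = -216 - 1/284*223 = -216 - 223/284 = -61567/284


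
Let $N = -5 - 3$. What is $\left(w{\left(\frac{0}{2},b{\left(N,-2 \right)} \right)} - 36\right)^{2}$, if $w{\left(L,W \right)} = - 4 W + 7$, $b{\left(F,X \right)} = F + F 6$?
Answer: $38025$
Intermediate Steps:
$N = -8$
$b{\left(F,X \right)} = 7 F$ ($b{\left(F,X \right)} = F + 6 F = 7 F$)
$w{\left(L,W \right)} = 7 - 4 W$
$\left(w{\left(\frac{0}{2},b{\left(N,-2 \right)} \right)} - 36\right)^{2} = \left(\left(7 - 4 \cdot 7 \left(-8\right)\right) - 36\right)^{2} = \left(\left(7 - -224\right) - 36\right)^{2} = \left(\left(7 + 224\right) - 36\right)^{2} = \left(231 - 36\right)^{2} = 195^{2} = 38025$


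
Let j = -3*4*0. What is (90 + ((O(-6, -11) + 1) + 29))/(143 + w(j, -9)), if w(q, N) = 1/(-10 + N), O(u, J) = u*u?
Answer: 741/679 ≈ 1.0913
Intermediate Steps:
O(u, J) = u²
j = 0 (j = -12*0 = 0)
(90 + ((O(-6, -11) + 1) + 29))/(143 + w(j, -9)) = (90 + (((-6)² + 1) + 29))/(143 + 1/(-10 - 9)) = (90 + ((36 + 1) + 29))/(143 + 1/(-19)) = (90 + (37 + 29))/(143 - 1/19) = (90 + 66)/(2716/19) = 156*(19/2716) = 741/679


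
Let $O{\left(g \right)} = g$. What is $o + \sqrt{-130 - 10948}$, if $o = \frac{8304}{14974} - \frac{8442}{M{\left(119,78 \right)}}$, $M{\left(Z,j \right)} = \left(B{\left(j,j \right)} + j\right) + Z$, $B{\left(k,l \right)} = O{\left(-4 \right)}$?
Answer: $- \frac{62403918}{1444991} + i \sqrt{11078} \approx -43.186 + 105.25 i$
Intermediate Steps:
$B{\left(k,l \right)} = -4$
$M{\left(Z,j \right)} = -4 + Z + j$ ($M{\left(Z,j \right)} = \left(-4 + j\right) + Z = -4 + Z + j$)
$o = - \frac{62403918}{1444991}$ ($o = \frac{8304}{14974} - \frac{8442}{-4 + 119 + 78} = 8304 \cdot \frac{1}{14974} - \frac{8442}{193} = \frac{4152}{7487} - \frac{8442}{193} = - \frac{62403918}{1444991} \approx -43.186$)
$o + \sqrt{-130 - 10948} = - \frac{62403918}{1444991} + \sqrt{-130 - 10948} = - \frac{62403918}{1444991} + \sqrt{-11078} = - \frac{62403918}{1444991} + i \sqrt{11078}$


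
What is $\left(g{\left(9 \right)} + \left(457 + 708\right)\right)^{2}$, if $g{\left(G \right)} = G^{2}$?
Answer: $1552516$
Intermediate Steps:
$\left(g{\left(9 \right)} + \left(457 + 708\right)\right)^{2} = \left(9^{2} + \left(457 + 708\right)\right)^{2} = \left(81 + 1165\right)^{2} = 1246^{2} = 1552516$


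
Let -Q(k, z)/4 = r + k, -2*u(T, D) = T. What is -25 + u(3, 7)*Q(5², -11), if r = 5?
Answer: 155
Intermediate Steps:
u(T, D) = -T/2
Q(k, z) = -20 - 4*k (Q(k, z) = -4*(5 + k) = -20 - 4*k)
-25 + u(3, 7)*Q(5², -11) = -25 + (-½*3)*(-20 - 4*5²) = -25 - 3*(-20 - 4*25)/2 = -25 - 3*(-20 - 100)/2 = -25 - 3/2*(-120) = -25 + 180 = 155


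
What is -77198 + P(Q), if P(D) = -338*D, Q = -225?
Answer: -1148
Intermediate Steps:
-77198 + P(Q) = -77198 - 338*(-225) = -77198 + 76050 = -1148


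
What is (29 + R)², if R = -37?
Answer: 64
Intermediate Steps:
(29 + R)² = (29 - 37)² = (-8)² = 64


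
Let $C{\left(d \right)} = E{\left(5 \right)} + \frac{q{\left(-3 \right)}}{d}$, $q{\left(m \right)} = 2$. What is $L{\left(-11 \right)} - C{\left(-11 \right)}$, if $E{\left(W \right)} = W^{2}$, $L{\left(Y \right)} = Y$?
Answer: $- \frac{394}{11} \approx -35.818$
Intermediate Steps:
$C{\left(d \right)} = 25 + \frac{2}{d}$ ($C{\left(d \right)} = 5^{2} + \frac{2}{d} = 25 + \frac{2}{d}$)
$L{\left(-11 \right)} - C{\left(-11 \right)} = -11 - \left(25 + \frac{2}{-11}\right) = -11 - \left(25 + 2 \left(- \frac{1}{11}\right)\right) = -11 - \left(25 - \frac{2}{11}\right) = -11 - \frac{273}{11} = - \frac{394}{11}$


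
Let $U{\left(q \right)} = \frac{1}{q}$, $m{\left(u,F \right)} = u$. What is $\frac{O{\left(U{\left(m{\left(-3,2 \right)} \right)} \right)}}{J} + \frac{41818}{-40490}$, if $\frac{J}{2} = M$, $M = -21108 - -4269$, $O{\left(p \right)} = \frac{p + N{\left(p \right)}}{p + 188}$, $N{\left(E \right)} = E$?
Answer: $- \frac{198224764268}{191929827465} \approx -1.0328$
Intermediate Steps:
$O{\left(p \right)} = \frac{2 p}{188 + p}$ ($O{\left(p \right)} = \frac{p + p}{p + 188} = \frac{2 p}{188 + p}$)
$M = -16839$ ($M = -21108 + 4269 = -16839$)
$J = -33678$ ($J = 2 \left(-16839\right) = -33678$)
$\frac{O{\left(U{\left(m{\left(-3,2 \right)} \right)} \right)}}{J} + \frac{41818}{-40490} = \frac{2 \frac{1}{-3} \frac{1}{188 + \frac{1}{-3}}}{-33678} + \frac{41818}{-40490} = 2 \left(- \frac{1}{3}\right) \frac{1}{188 - \frac{1}{3}} \left(- \frac{1}{33678}\right) + 41818 \left(- \frac{1}{40490}\right) = 2 \left(- \frac{1}{3}\right) \frac{1}{\frac{563}{3}} \left(- \frac{1}{33678}\right) - \frac{20909}{20245} = 2 \left(- \frac{1}{3}\right) \frac{3}{563} \left(- \frac{1}{33678}\right) - \frac{20909}{20245} = \left(- \frac{2}{563}\right) \left(- \frac{1}{33678}\right) - \frac{20909}{20245} = \frac{1}{9480357} - \frac{20909}{20245} = - \frac{198224764268}{191929827465}$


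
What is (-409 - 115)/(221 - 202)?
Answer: -524/19 ≈ -27.579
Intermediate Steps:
(-409 - 115)/(221 - 202) = -524/19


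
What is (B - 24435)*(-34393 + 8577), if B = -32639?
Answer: 1473422384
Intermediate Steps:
(B - 24435)*(-34393 + 8577) = (-32639 - 24435)*(-34393 + 8577) = -57074*(-25816) = 1473422384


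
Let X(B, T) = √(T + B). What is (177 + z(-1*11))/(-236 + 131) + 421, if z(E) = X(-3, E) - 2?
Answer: 1258/3 - I*√14/105 ≈ 419.33 - 0.035635*I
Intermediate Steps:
X(B, T) = √(B + T)
z(E) = -2 + √(-3 + E) (z(E) = √(-3 + E) - 2 = -2 + √(-3 + E))
(177 + z(-1*11))/(-236 + 131) + 421 = (177 + (-2 + √(-3 - 1*11)))/(-236 + 131) + 421 = (177 + (-2 + √(-3 - 11)))/(-105) + 421 = (177 + (-2 + √(-14)))*(-1/105) + 421 = (177 + (-2 + I*√14))*(-1/105) + 421 = (175 + I*√14)*(-1/105) + 421 = (-5/3 - I*√14/105) + 421 = 1258/3 - I*√14/105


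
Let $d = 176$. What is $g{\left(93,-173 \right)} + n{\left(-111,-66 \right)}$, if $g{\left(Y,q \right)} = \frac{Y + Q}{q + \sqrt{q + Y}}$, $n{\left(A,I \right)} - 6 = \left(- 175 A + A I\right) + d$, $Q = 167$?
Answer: $\frac{808187417}{30009} - \frac{1040 i \sqrt{5}}{30009} \approx 26932.0 - 0.077494 i$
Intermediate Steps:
$n{\left(A,I \right)} = 182 - 175 A + A I$ ($n{\left(A,I \right)} = 6 + \left(\left(- 175 A + A I\right) + 176\right) = 6 + \left(176 - 175 A + A I\right) = 182 - 175 A + A I$)
$g{\left(Y,q \right)} = \frac{167 + Y}{q + \sqrt{Y + q}}$ ($g{\left(Y,q \right)} = \frac{Y + 167}{q + \sqrt{q + Y}} = \frac{167 + Y}{q + \sqrt{Y + q}}$)
$g{\left(93,-173 \right)} + n{\left(-111,-66 \right)} = \frac{167 + 93}{-173 + \sqrt{93 - 173}} - -26933 = \frac{1}{-173 + \sqrt{-80}} \cdot 260 + \left(182 + 19425 + 7326\right) = \frac{1}{-173 + 4 i \sqrt{5}} \cdot 260 + 26933 = \frac{260}{-173 + 4 i \sqrt{5}} + 26933 = 26933 + \frac{260}{-173 + 4 i \sqrt{5}}$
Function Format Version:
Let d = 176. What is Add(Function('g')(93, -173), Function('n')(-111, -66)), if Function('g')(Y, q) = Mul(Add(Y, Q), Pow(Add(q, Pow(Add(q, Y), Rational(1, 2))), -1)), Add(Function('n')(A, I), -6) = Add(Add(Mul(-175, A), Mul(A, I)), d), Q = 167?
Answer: Add(Rational(808187417, 30009), Mul(Rational(-1040, 30009), I, Pow(5, Rational(1, 2)))) ≈ Add(26932., Mul(-0.077494, I))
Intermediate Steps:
Function('n')(A, I) = Add(182, Mul(-175, A), Mul(A, I)) (Function('n')(A, I) = Add(6, Add(Add(Mul(-175, A), Mul(A, I)), 176)) = Add(6, Add(176, Mul(-175, A), Mul(A, I))) = Add(182, Mul(-175, A), Mul(A, I)))
Function('g')(Y, q) = Mul(Pow(Add(q, Pow(Add(Y, q), Rational(1, 2))), -1), Add(167, Y)) (Function('g')(Y, q) = Mul(Add(Y, 167), Pow(Add(q, Pow(Add(q, Y), Rational(1, 2))), -1)) = Mul(Add(167, Y), Pow(Add(q, Pow(Add(Y, q), Rational(1, 2))), -1)) = Mul(Pow(Add(q, Pow(Add(Y, q), Rational(1, 2))), -1), Add(167, Y)))
Add(Function('g')(93, -173), Function('n')(-111, -66)) = Add(Mul(Pow(Add(-173, Pow(Add(93, -173), Rational(1, 2))), -1), Add(167, 93)), Add(182, Mul(-175, -111), Mul(-111, -66))) = Add(Mul(Pow(Add(-173, Pow(-80, Rational(1, 2))), -1), 260), Add(182, 19425, 7326)) = Add(Mul(Pow(Add(-173, Mul(4, I, Pow(5, Rational(1, 2)))), -1), 260), 26933) = Add(Mul(260, Pow(Add(-173, Mul(4, I, Pow(5, Rational(1, 2)))), -1)), 26933) = Add(26933, Mul(260, Pow(Add(-173, Mul(4, I, Pow(5, Rational(1, 2)))), -1)))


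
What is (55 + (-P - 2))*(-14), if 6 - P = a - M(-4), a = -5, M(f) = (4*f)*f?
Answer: 308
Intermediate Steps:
M(f) = 4*f**2
P = 75 (P = 6 - (-5 - 4*(-4)**2) = 6 - (-5 - 4*16) = 6 - (-5 - 1*64) = 6 - (-5 - 64) = 6 - 1*(-69) = 6 + 69 = 75)
(55 + (-P - 2))*(-14) = (55 + (-1*75 - 2))*(-14) = (55 + (-75 - 2))*(-14) = (55 - 77)*(-14) = -22*(-14) = 308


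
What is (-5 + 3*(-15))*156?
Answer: -7800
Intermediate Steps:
(-5 + 3*(-15))*156 = (-5 - 45)*156 = -50*156 = -7800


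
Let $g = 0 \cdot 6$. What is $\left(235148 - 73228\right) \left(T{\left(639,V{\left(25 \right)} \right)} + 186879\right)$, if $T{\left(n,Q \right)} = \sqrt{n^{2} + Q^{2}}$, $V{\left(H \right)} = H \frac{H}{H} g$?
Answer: $30362914560$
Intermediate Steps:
$g = 0$
$V{\left(H \right)} = 0$ ($V{\left(H \right)} = H \frac{H}{H} 0 = H 1 \cdot 0 = H 0 = 0$)
$T{\left(n,Q \right)} = \sqrt{Q^{2} + n^{2}}$
$\left(235148 - 73228\right) \left(T{\left(639,V{\left(25 \right)} \right)} + 186879\right) = \left(235148 - 73228\right) \left(\sqrt{0^{2} + 639^{2}} + 186879\right) = 161920 \left(\sqrt{0 + 408321} + 186879\right) = 161920 \left(\sqrt{408321} + 186879\right) = 161920 \left(639 + 186879\right) = 161920 \cdot 187518 = 30362914560$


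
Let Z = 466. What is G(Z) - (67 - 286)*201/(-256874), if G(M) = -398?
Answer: -102279871/256874 ≈ -398.17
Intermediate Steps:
G(Z) - (67 - 286)*201/(-256874) = -398 - (67 - 286)*201/(-256874) = -398 - (-219*201)*(-1)/256874 = -398 - (-44019)*(-1)/256874 = -398 - 1*44019/256874 = -398 - 44019/256874 = -102279871/256874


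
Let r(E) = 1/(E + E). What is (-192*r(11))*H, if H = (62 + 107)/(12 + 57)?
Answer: -5408/253 ≈ -21.375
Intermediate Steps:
r(E) = 1/(2*E)
H = 169/69 ≈ 2.4493
(-192*r(11))*H = -96/11*(169/69) = -192*1/22*(169/69) = -96/11*169/69 = -5408/253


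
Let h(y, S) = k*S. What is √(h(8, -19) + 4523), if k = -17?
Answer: √4846 ≈ 69.613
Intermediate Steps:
h(y, S) = -17*S
√(h(8, -19) + 4523) = √(-17*(-19) + 4523) = √(323 + 4523) = √4846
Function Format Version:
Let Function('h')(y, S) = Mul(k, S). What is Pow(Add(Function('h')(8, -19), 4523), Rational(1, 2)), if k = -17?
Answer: Pow(4846, Rational(1, 2)) ≈ 69.613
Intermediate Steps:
Function('h')(y, S) = Mul(-17, S)
Pow(Add(Function('h')(8, -19), 4523), Rational(1, 2)) = Pow(Add(Mul(-17, -19), 4523), Rational(1, 2)) = Pow(Add(323, 4523), Rational(1, 2)) = Pow(4846, Rational(1, 2))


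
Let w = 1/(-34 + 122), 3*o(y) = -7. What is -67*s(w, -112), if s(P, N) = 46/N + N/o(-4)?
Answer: -178555/56 ≈ -3188.5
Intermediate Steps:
o(y) = -7/3 (o(y) = (⅓)*(-7) = -7/3)
w = 1/88 ≈ 0.011364
s(P, N) = 46/N - 3*N/7 (s(P, N) = 46/N + N/(-7/3) = 46/N + N*(-3/7) = 46/N - 3*N/7)
-67*s(w, -112) = -67*(46/(-112) - 3/7*(-112)) = -67*(46*(-1/112) + 48) = -67*(-23/56 + 48) = -67*2665/56 = -178555/56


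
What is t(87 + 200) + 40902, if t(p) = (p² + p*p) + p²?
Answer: 288009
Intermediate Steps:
t(p) = 3*p² (t(p) = (p² + p²) + p² = 2*p² + p² = 3*p²)
t(87 + 200) + 40902 = 3*(87 + 200)² + 40902 = 3*287² + 40902 = 3*82369 + 40902 = 247107 + 40902 = 288009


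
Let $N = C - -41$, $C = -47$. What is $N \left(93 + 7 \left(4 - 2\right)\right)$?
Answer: $-642$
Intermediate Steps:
$N = -6$ ($N = -47 - -41 = -47 + 41 = -6$)
$N \left(93 + 7 \left(4 - 2\right)\right) = - 6 \left(93 + 7 \left(4 - 2\right)\right) = - 6 \left(93 + 7 \cdot 2\right) = - 6 \left(93 + 14\right) = \left(-6\right) 107 = -642$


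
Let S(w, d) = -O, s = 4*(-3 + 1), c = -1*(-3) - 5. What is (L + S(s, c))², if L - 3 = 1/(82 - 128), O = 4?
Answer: 2209/2116 ≈ 1.0440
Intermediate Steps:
L = 137/46 (L = 3 + 1/(82 - 128) = 3 + 1/(-46) = 3 - 1/46 = 137/46 ≈ 2.9783)
c = -2 (c = 3 - 5 = -2)
s = -8 (s = 4*(-2) = -8)
S(w, d) = -4 (S(w, d) = -1*4 = -4)
(L + S(s, c))² = (137/46 - 4)² = (-47/46)² = 2209/2116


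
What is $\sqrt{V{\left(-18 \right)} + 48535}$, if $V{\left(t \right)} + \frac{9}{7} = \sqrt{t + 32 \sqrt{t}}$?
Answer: $\frac{\sqrt{2378152 + 49 \sqrt{6} \sqrt{-3 + 16 i \sqrt{2}}}}{7} \approx 220.32 + 0.019976 i$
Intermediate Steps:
$V{\left(t \right)} = - \frac{9}{7} + \sqrt{t + 32 \sqrt{t}}$
$\sqrt{V{\left(-18 \right)} + 48535} = \sqrt{\left(- \frac{9}{7} + \sqrt{-18 + 32 \sqrt{-18}}\right) + 48535} = \sqrt{\left(- \frac{9}{7} + \sqrt{-18 + 32 \cdot 3 i \sqrt{2}}\right) + 48535} = \sqrt{\left(- \frac{9}{7} + \sqrt{-18 + 96 i \sqrt{2}}\right) + 48535} = \sqrt{\frac{339736}{7} + \sqrt{-18 + 96 i \sqrt{2}}}$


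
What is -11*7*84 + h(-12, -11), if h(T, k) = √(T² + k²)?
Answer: -6468 + √265 ≈ -6451.7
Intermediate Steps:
-11*7*84 + h(-12, -11) = -11*7*84 + √((-12)² + (-11)²) = -77*84 + √(144 + 121) = -6468 + √265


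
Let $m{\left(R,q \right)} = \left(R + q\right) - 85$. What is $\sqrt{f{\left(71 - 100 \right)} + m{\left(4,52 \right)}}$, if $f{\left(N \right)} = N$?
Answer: $i \sqrt{58} \approx 7.6158 i$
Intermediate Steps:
$m{\left(R,q \right)} = -85 + R + q$
$\sqrt{f{\left(71 - 100 \right)} + m{\left(4,52 \right)}} = \sqrt{\left(71 - 100\right) + \left(-85 + 4 + 52\right)} = \sqrt{\left(71 - 100\right) - 29} = \sqrt{-29 - 29} = \sqrt{-58} = i \sqrt{58}$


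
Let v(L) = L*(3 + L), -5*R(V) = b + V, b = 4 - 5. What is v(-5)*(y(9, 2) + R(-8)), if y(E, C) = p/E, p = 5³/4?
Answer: 949/18 ≈ 52.722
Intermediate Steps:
b = -1
R(V) = ⅕ - V/5 (R(V) = -(-1 + V)/5 = ⅕ - V/5)
p = 125/4 (p = 125*(¼) = 125/4 ≈ 31.250)
y(E, C) = 125/(4*E)
v(-5)*(y(9, 2) + R(-8)) = (-5*(3 - 5))*((125/4)/9 + (⅕ - ⅕*(-8))) = (-5*(-2))*((125/4)*(⅑) + (⅕ + 8/5)) = 10*(125/36 + 9/5) = 10*(949/180) = 949/18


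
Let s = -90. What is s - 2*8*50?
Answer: -890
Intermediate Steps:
s - 2*8*50 = -90 - 2*8*50 = -90 - 16*50 = -90 - 800 = -890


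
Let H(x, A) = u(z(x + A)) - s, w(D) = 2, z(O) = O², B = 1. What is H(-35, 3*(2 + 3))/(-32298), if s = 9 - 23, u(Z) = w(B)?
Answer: -8/16149 ≈ -0.00049539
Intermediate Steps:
u(Z) = 2
s = -14
H(x, A) = 16 (H(x, A) = 2 - 1*(-14) = 2 + 14 = 16)
H(-35, 3*(2 + 3))/(-32298) = 16/(-32298) = 16*(-1/32298) = -8/16149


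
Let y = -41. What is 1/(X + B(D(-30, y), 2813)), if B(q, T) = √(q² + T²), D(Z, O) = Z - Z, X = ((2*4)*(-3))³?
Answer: -1/11011 ≈ -9.0818e-5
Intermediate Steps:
X = -13824 (X = (8*(-3))³ = (-24)³ = -13824)
D(Z, O) = 0
B(q, T) = √(T² + q²)
1/(X + B(D(-30, y), 2813)) = 1/(-13824 + √(2813² + 0²)) = 1/(-13824 + √(7912969 + 0)) = 1/(-13824 + √7912969) = 1/(-13824 + 2813) = 1/(-11011) = -1/11011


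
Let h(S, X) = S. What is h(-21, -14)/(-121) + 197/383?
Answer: 31880/46343 ≈ 0.68791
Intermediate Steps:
h(-21, -14)/(-121) + 197/383 = -21/(-121) + 197/383 = -21*(-1/121) + 197*(1/383) = 21/121 + 197/383 = 31880/46343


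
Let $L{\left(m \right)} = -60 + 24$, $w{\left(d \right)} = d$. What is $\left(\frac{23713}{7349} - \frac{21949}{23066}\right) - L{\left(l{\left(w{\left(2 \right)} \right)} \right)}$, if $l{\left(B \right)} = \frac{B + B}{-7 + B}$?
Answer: $\frac{6488094081}{169512034} \approx 38.275$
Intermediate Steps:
$l{\left(B \right)} = \frac{2 B}{-7 + B}$
$L{\left(m \right)} = -36$
$\left(\frac{23713}{7349} - \frac{21949}{23066}\right) - L{\left(l{\left(w{\left(2 \right)} \right)} \right)} = \left(\frac{23713}{7349} - \frac{21949}{23066}\right) - -36 = \left(23713 \cdot \frac{1}{7349} - \frac{21949}{23066}\right) + 36 = \left(\frac{23713}{7349} - \frac{21949}{23066}\right) + 36 = \frac{385660857}{169512034} + 36 = \frac{6488094081}{169512034}$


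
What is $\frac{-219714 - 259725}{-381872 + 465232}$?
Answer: $- \frac{479439}{83360} \approx -5.7514$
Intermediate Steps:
$\frac{-219714 - 259725}{-381872 + 465232} = - \frac{479439}{83360}$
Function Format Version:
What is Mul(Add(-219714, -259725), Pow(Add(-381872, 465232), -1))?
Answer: Rational(-479439, 83360) ≈ -5.7514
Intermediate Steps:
Mul(Add(-219714, -259725), Pow(Add(-381872, 465232), -1)) = Mul(-479439, Pow(83360, -1)) = Mul(-479439, Rational(1, 83360)) = Rational(-479439, 83360)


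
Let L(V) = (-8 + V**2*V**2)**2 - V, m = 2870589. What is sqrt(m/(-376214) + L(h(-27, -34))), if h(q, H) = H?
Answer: 7*sqrt(5158221201629749007018)/376214 ≈ 1.3363e+6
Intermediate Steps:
L(V) = (-8 + V**4)**2 - V
sqrt(m/(-376214) + L(h(-27, -34))) = sqrt(2870589/(-376214) + ((-8 + (-34)**4)**2 - 1*(-34))) = sqrt(2870589*(-1/376214) + ((-8 + 1336336)**2 + 34)) = sqrt(-2870589/376214 + (1336328**2 + 34)) = sqrt(-2870589/376214 + (1785772523584 + 34)) = sqrt(-2870589/376214 + 1785772523618) = sqrt(671832624197551663/376214) = 7*sqrt(5158221201629749007018)/376214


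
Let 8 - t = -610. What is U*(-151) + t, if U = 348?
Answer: -51930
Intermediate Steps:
t = 618 (t = 8 - 1*(-610) = 8 + 610 = 618)
U*(-151) + t = 348*(-151) + 618 = -52548 + 618 = -51930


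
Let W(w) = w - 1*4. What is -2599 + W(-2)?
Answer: -2605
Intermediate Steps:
W(w) = -4 + w (W(w) = w - 4 = -4 + w)
-2599 + W(-2) = -2599 + (-4 - 2) = -2599 - 6 = -2605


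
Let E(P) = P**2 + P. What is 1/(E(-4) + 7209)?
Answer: 1/7221 ≈ 0.00013848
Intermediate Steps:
E(P) = P + P**2
1/(E(-4) + 7209) = 1/(-4*(1 - 4) + 7209) = 1/(-4*(-3) + 7209) = 1/(12 + 7209) = 1/7221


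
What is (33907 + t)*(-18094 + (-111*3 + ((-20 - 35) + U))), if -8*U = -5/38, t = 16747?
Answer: -7489491159/8 ≈ -9.3619e+8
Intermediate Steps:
U = 5/304 (U = -(-5)/(8*38) = -1/8*(-5/38) = 5/304 ≈ 0.016447)
(33907 + t)*(-18094 + (-111*3 + ((-20 - 35) + U))) = (33907 + 16747)*(-18094 + (-111*3 + ((-20 - 35) + 5/304))) = 50654*(-18094 + (-333 + (-55 + 5/304))) = 50654*(-18094 + (-333 - 16715/304)) = 50654*(-18094 - 117947/304) = 50654*(-5618523/304) = -7489491159/8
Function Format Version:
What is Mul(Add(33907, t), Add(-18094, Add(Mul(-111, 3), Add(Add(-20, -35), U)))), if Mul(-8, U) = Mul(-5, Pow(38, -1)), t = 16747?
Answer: Rational(-7489491159, 8) ≈ -9.3619e+8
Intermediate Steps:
U = Rational(5, 304) (U = Mul(Rational(-1, 8), Mul(-5, Pow(38, -1))) = Mul(Rational(-1, 8), Mul(-5, Rational(1, 38))) = Mul(Rational(-1, 8), Rational(-5, 38)) = Rational(5, 304) ≈ 0.016447)
Mul(Add(33907, t), Add(-18094, Add(Mul(-111, 3), Add(Add(-20, -35), U)))) = Mul(Add(33907, 16747), Add(-18094, Add(Mul(-111, 3), Add(Add(-20, -35), Rational(5, 304))))) = Mul(50654, Add(-18094, Add(-333, Add(-55, Rational(5, 304))))) = Mul(50654, Add(-18094, Add(-333, Rational(-16715, 304)))) = Mul(50654, Add(-18094, Rational(-117947, 304))) = Mul(50654, Rational(-5618523, 304)) = Rational(-7489491159, 8)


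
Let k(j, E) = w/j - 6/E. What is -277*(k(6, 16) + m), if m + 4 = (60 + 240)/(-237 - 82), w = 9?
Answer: 2697149/2552 ≈ 1056.9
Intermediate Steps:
m = -1576/319 (m = -4 + (60 + 240)/(-237 - 82) = -4 + 300/(-319) = -4 + 300*(-1/319) = -4 - 300/319 = -1576/319 ≈ -4.9404)
k(j, E) = -6/E + 9/j (k(j, E) = 9/j - 6/E = -6/E + 9/j)
-277*(k(6, 16) + m) = -277*((-6/16 + 9/6) - 1576/319) = -277*((-6*1/16 + 9*(⅙)) - 1576/319) = -277*((-3/8 + 3/2) - 1576/319) = -277*(9/8 - 1576/319) = -277*(-9737/2552) = 2697149/2552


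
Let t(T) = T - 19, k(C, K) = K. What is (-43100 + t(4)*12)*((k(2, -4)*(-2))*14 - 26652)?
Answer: 1148651200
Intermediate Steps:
t(T) = -19 + T
(-43100 + t(4)*12)*((k(2, -4)*(-2))*14 - 26652) = (-43100 + (-19 + 4)*12)*(-4*(-2)*14 - 26652) = (-43100 - 15*12)*(8*14 - 26652) = (-43100 - 180)*(112 - 26652) = -43280*(-26540) = 1148651200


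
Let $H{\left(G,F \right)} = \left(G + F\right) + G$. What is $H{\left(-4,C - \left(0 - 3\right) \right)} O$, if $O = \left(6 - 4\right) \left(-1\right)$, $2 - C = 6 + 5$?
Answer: $28$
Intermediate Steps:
$C = -9$ ($C = 2 - \left(6 + 5\right) = 2 - 11 = -9$)
$O = -2$ ($O = 2 \left(-1\right) = -2$)
$H{\left(G,F \right)} = F + 2 G$ ($H{\left(G,F \right)} = \left(F + G\right) + G = F + 2 G$)
$H{\left(-4,C - \left(0 - 3\right) \right)} O = \left(\left(-9 - \left(0 - 3\right)\right) + 2 \left(-4\right)\right) \left(-2\right) = \left(\left(-9 - \left(0 - 3\right)\right) - 8\right) \left(-2\right) = \left(\left(-9 - -3\right) - 8\right) \left(-2\right) = \left(\left(-9 + 3\right) - 8\right) \left(-2\right) = \left(-6 - 8\right) \left(-2\right) = \left(-14\right) \left(-2\right) = 28$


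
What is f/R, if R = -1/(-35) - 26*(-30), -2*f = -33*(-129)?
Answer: -148995/54602 ≈ -2.7287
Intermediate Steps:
f = -4257/2 (f = -(-33)*(-129)/2 = -½*4257 = -4257/2 ≈ -2128.5)
R = 27301/35 (R = -1*(-1/35) + 780 = 1/35 + 780 = 27301/35 ≈ 780.03)
f/R = -4257/(2*27301/35) = -4257/2*35/27301 = -148995/54602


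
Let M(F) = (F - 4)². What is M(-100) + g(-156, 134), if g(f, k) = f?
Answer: 10660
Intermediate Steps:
M(F) = (-4 + F)²
M(-100) + g(-156, 134) = (-4 - 100)² - 156 = (-104)² - 156 = 10816 - 156 = 10660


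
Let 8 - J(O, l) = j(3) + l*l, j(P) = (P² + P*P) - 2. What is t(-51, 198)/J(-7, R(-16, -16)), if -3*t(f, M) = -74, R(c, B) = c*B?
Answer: -37/98316 ≈ -0.00037634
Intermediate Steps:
j(P) = -2 + 2*P² (j(P) = (P² + P²) - 2 = 2*P² - 2 = -2 + 2*P²)
R(c, B) = B*c
t(f, M) = 74/3 (t(f, M) = -⅓*(-74) = 74/3)
J(O, l) = -8 - l² (J(O, l) = 8 - ((-2 + 2*3²) + l*l) = 8 - ((-2 + 2*9) + l²) = 8 - ((-2 + 18) + l²) = 8 - (16 + l²) = 8 + (-16 - l²) = -8 - l²)
t(-51, 198)/J(-7, R(-16, -16)) = 74/(3*(-8 - (-16*(-16))²)) = 74/(3*(-8 - 1*256²)) = 74/(3*(-8 - 1*65536)) = 74/(3*(-8 - 65536)) = (74/3)/(-65544) = (74/3)*(-1/65544) = -37/98316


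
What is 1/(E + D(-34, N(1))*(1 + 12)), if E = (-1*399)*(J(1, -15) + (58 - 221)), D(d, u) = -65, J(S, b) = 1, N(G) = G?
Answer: 1/63793 ≈ 1.5676e-5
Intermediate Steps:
E = 64638 (E = (-1*399)*(1 + (58 - 221)) = -399*(1 - 163) = -399*(-162) = 64638)
1/(E + D(-34, N(1))*(1 + 12)) = 1/(64638 - 65*(1 + 12)) = 1/(64638 - 65*13) = 1/(64638 - 845) = 1/63793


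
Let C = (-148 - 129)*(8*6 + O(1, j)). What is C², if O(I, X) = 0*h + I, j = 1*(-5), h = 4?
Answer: 184226329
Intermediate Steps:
j = -5
O(I, X) = I (O(I, X) = 0*4 + I = 0 + I = I)
C = -13573 (C = (-148 - 129)*(8*6 + 1) = -277*(48 + 1) = -277*49 = -13573)
C² = (-13573)² = 184226329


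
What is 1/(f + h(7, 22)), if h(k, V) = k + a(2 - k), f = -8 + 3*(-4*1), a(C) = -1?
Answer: -1/14 ≈ -0.071429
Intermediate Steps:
f = -20 (f = -8 + 3*(-4) = -8 - 12 = -20)
h(k, V) = -1 + k (h(k, V) = k - 1 = -1 + k)
1/(f + h(7, 22)) = 1/(-20 + (-1 + 7)) = 1/(-20 + 6) = 1/(-14) = -1/14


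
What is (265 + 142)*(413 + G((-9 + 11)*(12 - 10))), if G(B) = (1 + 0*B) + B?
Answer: 170126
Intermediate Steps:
G(B) = 1 + B (G(B) = (1 + 0) + B = 1 + B)
(265 + 142)*(413 + G((-9 + 11)*(12 - 10))) = (265 + 142)*(413 + (1 + (-9 + 11)*(12 - 10))) = 407*(413 + (1 + 2*2)) = 407*(413 + (1 + 4)) = 407*(413 + 5) = 407*418 = 170126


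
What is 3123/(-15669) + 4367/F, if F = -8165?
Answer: -10436202/14215265 ≈ -0.73415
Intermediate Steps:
3123/(-15669) + 4367/F = 3123/(-15669) + 4367/(-8165) = 3123*(-1/15669) + 4367*(-1/8165) = -347/1741 - 4367/8165 = -10436202/14215265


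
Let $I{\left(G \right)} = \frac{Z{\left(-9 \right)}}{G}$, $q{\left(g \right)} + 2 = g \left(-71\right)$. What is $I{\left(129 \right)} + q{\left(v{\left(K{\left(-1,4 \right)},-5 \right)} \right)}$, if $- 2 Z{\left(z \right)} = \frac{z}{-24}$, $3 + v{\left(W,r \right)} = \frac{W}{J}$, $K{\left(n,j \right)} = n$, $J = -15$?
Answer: $\frac{2128657}{10320} \approx 206.27$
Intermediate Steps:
$v{\left(W,r \right)} = -3 - \frac{W}{15}$ ($v{\left(W,r \right)} = -3 + \frac{W}{-15} = -3 + W \left(- \frac{1}{15}\right) = -3 - \frac{W}{15}$)
$Z{\left(z \right)} = \frac{z}{48}$ ($Z{\left(z \right)} = - \frac{z \frac{1}{-24}}{2} = - \frac{z \left(- \frac{1}{24}\right)}{2} = - \frac{\left(- \frac{1}{24}\right) z}{2} = \frac{z}{48}$)
$q{\left(g \right)} = -2 - 71 g$ ($q{\left(g \right)} = -2 + g \left(-71\right) = -2 - 71 g$)
$I{\left(G \right)} = - \frac{3}{16 G}$ ($I{\left(G \right)} = \frac{\frac{1}{48} \left(-9\right)}{G} = - \frac{3}{16 G}$)
$I{\left(129 \right)} + q{\left(v{\left(K{\left(-1,4 \right)},-5 \right)} \right)} = - \frac{3}{16 \cdot 129} - \left(2 + 71 \left(-3 - - \frac{1}{15}\right)\right) = \left(- \frac{3}{16}\right) \frac{1}{129} - \left(2 + 71 \left(-3 + \frac{1}{15}\right)\right) = - \frac{1}{688} - - \frac{3094}{15} = - \frac{1}{688} + \left(-2 + \frac{3124}{15}\right) = - \frac{1}{688} + \frac{3094}{15} = \frac{2128657}{10320}$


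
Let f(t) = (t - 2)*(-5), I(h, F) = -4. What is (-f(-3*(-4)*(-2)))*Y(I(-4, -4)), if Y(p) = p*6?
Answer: 3120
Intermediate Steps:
Y(p) = 6*p
f(t) = 10 - 5*t (f(t) = (-2 + t)*(-5) = 10 - 5*t)
(-f(-3*(-4)*(-2)))*Y(I(-4, -4)) = (-(10 - 5*(-3*(-4))*(-2)))*(6*(-4)) = -(10 - 60*(-2))*(-24) = -(10 - 5*(-24))*(-24) = -(10 + 120)*(-24) = -1*130*(-24) = -130*(-24) = 3120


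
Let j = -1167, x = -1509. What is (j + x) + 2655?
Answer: -21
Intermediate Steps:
(j + x) + 2655 = (-1167 - 1509) + 2655 = -2676 + 2655 = -21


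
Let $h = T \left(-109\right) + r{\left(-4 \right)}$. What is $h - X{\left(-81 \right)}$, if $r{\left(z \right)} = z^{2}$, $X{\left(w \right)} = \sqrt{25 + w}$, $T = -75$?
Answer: $8191 - 2 i \sqrt{14} \approx 8191.0 - 7.4833 i$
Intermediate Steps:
$h = 8191$ ($h = \left(-75\right) \left(-109\right) + \left(-4\right)^{2} = 8175 + 16 = 8191$)
$h - X{\left(-81 \right)} = 8191 - \sqrt{25 - 81} = 8191 - \sqrt{-56} = 8191 - 2 i \sqrt{14}$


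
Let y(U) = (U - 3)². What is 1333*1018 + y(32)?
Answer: 1357835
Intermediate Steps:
y(U) = (-3 + U)²
1333*1018 + y(32) = 1333*1018 + (-3 + 32)² = 1356994 + 29² = 1356994 + 841 = 1357835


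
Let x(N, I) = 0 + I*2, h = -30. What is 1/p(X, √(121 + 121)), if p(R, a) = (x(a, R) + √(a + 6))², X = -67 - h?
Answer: (74 - √(6 + 11*√2))⁻² ≈ 0.00020788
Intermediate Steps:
x(N, I) = 2*I (x(N, I) = 0 + 2*I = 2*I)
X = -37 (X = -67 - 1*(-30) = -67 + 30 = -37)
p(R, a) = (√(6 + a) + 2*R)² (p(R, a) = (2*R + √(a + 6))² = (2*R + √(6 + a))² = (√(6 + a) + 2*R)²)
1/p(X, √(121 + 121)) = 1/((√(6 + √(121 + 121)) + 2*(-37))²) = 1/((√(6 + √242) - 74)²) = 1/((√(6 + 11*√2) - 74)²) = 1/((-74 + √(6 + 11*√2))²) = (-74 + √(6 + 11*√2))⁻²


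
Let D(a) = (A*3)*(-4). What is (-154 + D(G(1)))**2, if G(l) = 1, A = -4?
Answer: 11236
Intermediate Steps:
D(a) = 48 (D(a) = -4*3*(-4) = -12*(-4) = 48)
(-154 + D(G(1)))**2 = (-154 + 48)**2 = (-106)**2 = 11236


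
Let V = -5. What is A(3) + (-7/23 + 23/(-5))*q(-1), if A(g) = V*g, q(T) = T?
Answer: -1161/115 ≈ -10.096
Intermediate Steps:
A(g) = -5*g
A(3) + (-7/23 + 23/(-5))*q(-1) = -5*3 + (-7/23 + 23/(-5))*(-1) = -15 + (-7*1/23 + 23*(-⅕))*(-1) = -15 + (-7/23 - 23/5)*(-1) = -15 - 564/115*(-1) = -15 + 564/115 = -1161/115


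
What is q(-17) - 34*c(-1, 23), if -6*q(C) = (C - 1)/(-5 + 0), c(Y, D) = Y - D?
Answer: 4077/5 ≈ 815.40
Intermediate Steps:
q(C) = -1/30 + C/30 (q(C) = -(C - 1)/(6*(-5 + 0)) = -(-1 + C)/(6*(-5)) = -(-1 + C)*(-1)/(6*5) = -(⅕ - C/5)/6 = -1/30 + C/30)
q(-17) - 34*c(-1, 23) = (-1/30 + (1/30)*(-17)) - 34*(-1 - 1*23) = (-1/30 - 17/30) - 34*(-1 - 23) = -⅗ - 34*(-24) = -⅗ + 816 = 4077/5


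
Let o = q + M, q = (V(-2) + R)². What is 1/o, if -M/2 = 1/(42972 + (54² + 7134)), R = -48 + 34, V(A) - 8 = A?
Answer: 26511/1696703 ≈ 0.015625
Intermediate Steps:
V(A) = 8 + A
R = -14
M = -1/26511 (M = -2/(42972 + (54² + 7134)) = -2/(42972 + (2916 + 7134)) = -2/(42972 + 10050) = -2/53022 = -2*1/53022 = -1/26511 ≈ -3.7720e-5)
q = 64 (q = ((8 - 2) - 14)² = (6 - 14)² = (-8)² = 64)
o = 1696703/26511 (o = 64 - 1/26511 = 1696703/26511 ≈ 64.000)
1/o = 1/(1696703/26511) = 26511/1696703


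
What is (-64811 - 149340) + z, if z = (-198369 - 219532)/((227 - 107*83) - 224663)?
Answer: -49964650966/233317 ≈ -2.1415e+5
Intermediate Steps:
z = 417901/233317 (z = -417901/((227 - 8881) - 224663) = -417901/(-8654 - 224663) = -417901/(-233317) = -417901*(-1/233317) = 417901/233317 ≈ 1.7911)
(-64811 - 149340) + z = (-64811 - 149340) + 417901/233317 = -214151 + 417901/233317 = -49964650966/233317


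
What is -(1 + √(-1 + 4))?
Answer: -1 - √3 ≈ -2.7321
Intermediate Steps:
-(1 + √(-1 + 4)) = -(1 + √3) = -1 - √3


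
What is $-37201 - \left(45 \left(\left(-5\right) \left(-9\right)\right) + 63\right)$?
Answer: $-39289$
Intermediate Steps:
$-37201 - \left(45 \left(\left(-5\right) \left(-9\right)\right) + 63\right) = -37201 - \left(45 \cdot 45 + 63\right) = -37201 - \left(2025 + 63\right) = -37201 - 2088 = -39289$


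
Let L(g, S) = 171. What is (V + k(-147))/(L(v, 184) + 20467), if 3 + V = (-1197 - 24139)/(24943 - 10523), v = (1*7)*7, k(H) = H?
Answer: -273542/37199995 ≈ -0.0073533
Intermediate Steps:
v = 49 (v = 7*7 = 49)
V = -17149/3605 (V = -3 + (-1197 - 24139)/(24943 - 10523) = -3 - 25336/14420 = -3 - 25336*1/14420 = -3 - 6334/3605 = -17149/3605 ≈ -4.7570)
(V + k(-147))/(L(v, 184) + 20467) = (-17149/3605 - 147)/(171 + 20467) = -547084/3605/20638 = -547084/3605*1/20638 = -273542/37199995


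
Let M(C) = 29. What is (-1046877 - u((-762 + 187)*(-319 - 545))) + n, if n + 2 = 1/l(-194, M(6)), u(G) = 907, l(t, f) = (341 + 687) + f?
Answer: -1107509801/1057 ≈ -1.0478e+6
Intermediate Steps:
l(t, f) = 1028 + f
n = -2113/1057 (n = -2 + 1/(1028 + 29) = -2 + 1/1057 = -2113/1057 ≈ -1.9991)
(-1046877 - u((-762 + 187)*(-319 - 545))) + n = (-1046877 - 1*907) - 2113/1057 = (-1046877 - 907) - 2113/1057 = -1047784 - 2113/1057 = -1107509801/1057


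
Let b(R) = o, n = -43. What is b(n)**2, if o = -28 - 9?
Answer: 1369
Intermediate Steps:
o = -37
b(R) = -37
b(n)**2 = (-37)**2 = 1369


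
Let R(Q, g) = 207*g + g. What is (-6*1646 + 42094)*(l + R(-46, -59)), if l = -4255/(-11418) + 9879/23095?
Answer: -52127105069228557/131849355 ≈ -3.9535e+8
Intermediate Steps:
R(Q, g) = 208*g
l = 211067647/263698710 (l = -4255*(-1/11418) + 9879*(1/23095) = 4255/11418 + 9879/23095 = 211067647/263698710 ≈ 0.80041)
(-6*1646 + 42094)*(l + R(-46, -59)) = (-6*1646 + 42094)*(211067647/263698710 + 208*(-59)) = (-9876 + 42094)*(211067647/263698710 - 12272) = 32218*(-3235899501473/263698710) = -52127105069228557/131849355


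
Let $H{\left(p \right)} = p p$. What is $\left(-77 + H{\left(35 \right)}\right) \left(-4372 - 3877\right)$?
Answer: $-9469852$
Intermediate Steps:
$H{\left(p \right)} = p^{2}$
$\left(-77 + H{\left(35 \right)}\right) \left(-4372 - 3877\right) = \left(-77 + 35^{2}\right) \left(-4372 - 3877\right) = \left(-77 + 1225\right) \left(-8249\right) = 1148 \left(-8249\right) = -9469852$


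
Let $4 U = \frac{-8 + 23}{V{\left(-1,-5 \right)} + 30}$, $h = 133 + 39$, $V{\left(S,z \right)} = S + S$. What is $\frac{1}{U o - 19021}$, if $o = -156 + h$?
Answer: $- \frac{7}{133132} \approx -5.2579 \cdot 10^{-5}$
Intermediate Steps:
$V{\left(S,z \right)} = 2 S$
$h = 172$
$o = 16$ ($o = -156 + 172 = 16$)
$U = \frac{15}{112}$ ($U = \frac{\left(-8 + 23\right) \frac{1}{2 \left(-1\right) + 30}}{4} = \frac{15 \frac{1}{-2 + 30}}{4} = \frac{15 \cdot \frac{1}{28}}{4} = \frac{1}{4} \cdot \frac{15}{28} = \frac{15}{112} \approx 0.13393$)
$\frac{1}{U o - 19021} = \frac{1}{\frac{15}{112} \cdot 16 - 19021} = \frac{1}{\frac{15}{7} - 19021} = \frac{1}{- \frac{133132}{7}} = - \frac{7}{133132}$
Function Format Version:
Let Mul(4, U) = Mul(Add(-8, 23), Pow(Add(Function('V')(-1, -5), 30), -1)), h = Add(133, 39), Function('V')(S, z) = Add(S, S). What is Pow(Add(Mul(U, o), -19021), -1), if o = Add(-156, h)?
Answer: Rational(-7, 133132) ≈ -5.2579e-5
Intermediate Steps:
Function('V')(S, z) = Mul(2, S)
h = 172
o = 16 (o = Add(-156, 172) = 16)
U = Rational(15, 112) (U = Mul(Rational(1, 4), Mul(Add(-8, 23), Pow(Add(Mul(2, -1), 30), -1))) = Mul(Rational(1, 4), Mul(15, Pow(Add(-2, 30), -1))) = Mul(Rational(1, 4), Mul(15, Pow(28, -1))) = Mul(Rational(1, 4), Mul(15, Rational(1, 28))) = Mul(Rational(1, 4), Rational(15, 28)) = Rational(15, 112) ≈ 0.13393)
Pow(Add(Mul(U, o), -19021), -1) = Pow(Add(Mul(Rational(15, 112), 16), -19021), -1) = Pow(Add(Rational(15, 7), -19021), -1) = Pow(Rational(-133132, 7), -1) = Rational(-7, 133132)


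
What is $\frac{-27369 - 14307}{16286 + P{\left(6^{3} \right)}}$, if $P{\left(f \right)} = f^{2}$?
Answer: $- \frac{20838}{31471} \approx -0.66213$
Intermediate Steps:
$\frac{-27369 - 14307}{16286 + P{\left(6^{3} \right)}} = \frac{-27369 - 14307}{16286 + \left(6^{3}\right)^{2}} = - \frac{41676}{16286 + 216^{2}} = - \frac{41676}{16286 + 46656} = - \frac{41676}{62942} = \left(-41676\right) \frac{1}{62942} = - \frac{20838}{31471}$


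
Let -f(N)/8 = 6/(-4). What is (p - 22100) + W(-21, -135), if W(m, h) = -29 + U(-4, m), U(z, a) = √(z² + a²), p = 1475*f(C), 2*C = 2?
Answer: -4429 + √457 ≈ -4407.6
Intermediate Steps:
C = 1 (C = (½)*2 = 1)
f(N) = 12 (f(N) = -48/(-4) = -48*(-1)/4 = -8*(-3/2) = 12)
p = 17700 (p = 1475*12 = 17700)
U(z, a) = √(a² + z²)
W(m, h) = -29 + √(16 + m²) (W(m, h) = -29 + √(m² + (-4)²) = -29 + √(m² + 16) = -29 + √(16 + m²))
(p - 22100) + W(-21, -135) = (17700 - 22100) + (-29 + √(16 + (-21)²)) = -4400 + (-29 + √(16 + 441)) = -4400 + (-29 + √457) = -4429 + √457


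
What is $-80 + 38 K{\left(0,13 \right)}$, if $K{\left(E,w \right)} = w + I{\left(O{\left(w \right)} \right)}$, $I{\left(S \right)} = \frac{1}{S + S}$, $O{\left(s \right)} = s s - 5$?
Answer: $\frac{67915}{164} \approx 414.12$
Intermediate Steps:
$O{\left(s \right)} = -5 + s^{2}$ ($O{\left(s \right)} = s^{2} - 5 = -5 + s^{2}$)
$I{\left(S \right)} = \frac{1}{2 S}$
$K{\left(E,w \right)} = w + \frac{1}{2 \left(-5 + w^{2}\right)}$
$-80 + 38 K{\left(0,13 \right)} = -80 + 38 \frac{\frac{1}{2} + 13 \left(-5 + 13^{2}\right)}{-5 + 13^{2}} = -80 + 38 \frac{\frac{1}{2} + 13 \left(-5 + 169\right)}{-5 + 169} = -80 + 38 \frac{\frac{1}{2} + 13 \cdot 164}{164} = -80 + 38 \frac{\frac{1}{2} + 2132}{164} = -80 + 38 \cdot \frac{1}{164} \cdot \frac{4265}{2} = -80 + 38 \cdot \frac{4265}{328} = -80 + \frac{81035}{164} = \frac{67915}{164}$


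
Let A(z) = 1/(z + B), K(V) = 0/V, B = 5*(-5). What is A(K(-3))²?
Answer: 1/625 ≈ 0.0016000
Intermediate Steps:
B = -25
K(V) = 0
A(z) = 1/(-25 + z) (A(z) = 1/(z - 25) = 1/(-25 + z))
A(K(-3))² = (1/(-25 + 0))² = (1/(-25))² = (-1/25)² = 1/625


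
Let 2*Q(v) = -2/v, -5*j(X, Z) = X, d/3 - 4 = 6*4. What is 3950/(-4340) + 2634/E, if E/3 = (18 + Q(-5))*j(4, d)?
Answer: -172680/2821 ≈ -61.212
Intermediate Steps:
d = 84 (d = 12 + 3*(6*4) = 12 + 3*24 = 12 + 72 = 84)
j(X, Z) = -X/5
Q(v) = -1/v (Q(v) = (-2/v)/2 = -1/v)
E = -1092/25 (E = 3*((18 - 1/(-5))*(-⅕*4)) = 3*((18 - 1*(-⅕))*(-⅘)) = 3*((18 + ⅕)*(-⅘)) = 3*((91/5)*(-⅘)) = 3*(-364/25) = -1092/25 ≈ -43.680)
3950/(-4340) + 2634/E = 3950/(-4340) + 2634/(-1092/25) = 3950*(-1/4340) + 2634*(-25/1092) = -395/434 - 10975/182 = -172680/2821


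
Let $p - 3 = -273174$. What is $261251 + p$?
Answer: $-11920$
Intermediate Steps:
$p = -273171$ ($p = 3 - 273174 = -273171$)
$261251 + p = 261251 - 273171 = -11920$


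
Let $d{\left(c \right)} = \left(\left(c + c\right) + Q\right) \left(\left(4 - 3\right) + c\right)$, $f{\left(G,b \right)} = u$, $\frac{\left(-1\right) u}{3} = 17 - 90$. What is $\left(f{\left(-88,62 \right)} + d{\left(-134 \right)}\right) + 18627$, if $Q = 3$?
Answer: $54091$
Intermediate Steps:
$u = 219$ ($u = - 3 \left(17 - 90\right) = \left(-3\right) \left(-73\right) = 219$)
$f{\left(G,b \right)} = 219$
$d{\left(c \right)} = \left(1 + c\right) \left(3 + 2 c\right)$ ($d{\left(c \right)} = \left(\left(c + c\right) + 3\right) \left(\left(4 - 3\right) + c\right) = \left(2 c + 3\right) \left(1 + c\right) = \left(3 + 2 c\right) \left(1 + c\right) = \left(1 + c\right) \left(3 + 2 c\right)$)
$\left(f{\left(-88,62 \right)} + d{\left(-134 \right)}\right) + 18627 = \left(219 + \left(3 + 2 \left(-134\right)^{2} + 5 \left(-134\right)\right)\right) + 18627 = \left(219 + \left(3 + 2 \cdot 17956 - 670\right)\right) + 18627 = \left(219 + \left(3 + 35912 - 670\right)\right) + 18627 = \left(219 + 35245\right) + 18627 = 35464 + 18627 = 54091$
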